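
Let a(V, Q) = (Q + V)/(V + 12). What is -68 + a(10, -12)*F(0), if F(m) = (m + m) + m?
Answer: -68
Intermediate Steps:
F(m) = 3*m (F(m) = 2*m + m = 3*m)
a(V, Q) = (Q + V)/(12 + V)
-68 + a(10, -12)*F(0) = -68 + ((-12 + 10)/(12 + 10))*(3*0) = -68 + (-2/22)*0 = -68 + ((1/22)*(-2))*0 = -68 - 1/11*0 = -68 + 0 = -68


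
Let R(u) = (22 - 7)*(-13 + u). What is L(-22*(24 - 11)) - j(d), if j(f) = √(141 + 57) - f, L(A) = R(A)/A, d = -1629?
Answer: -35493/22 - 3*√22 ≈ -1627.4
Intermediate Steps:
R(u) = -195 + 15*u (R(u) = 15*(-13 + u) = -195 + 15*u)
L(A) = (-195 + 15*A)/A
j(f) = -f + 3*√22 (j(f) = √198 - f = 3*√22 - f = -f + 3*√22)
L(-22*(24 - 11)) - j(d) = (15 - 195*(-1/(22*(24 - 11)))) - (-1*(-1629) + 3*√22) = (15 - 195/((-22*13))) - (1629 + 3*√22) = (15 - 195/(-286)) + (-1629 - 3*√22) = (15 - 195*(-1/286)) + (-1629 - 3*√22) = (15 + 15/22) + (-1629 - 3*√22) = 345/22 + (-1629 - 3*√22) = -35493/22 - 3*√22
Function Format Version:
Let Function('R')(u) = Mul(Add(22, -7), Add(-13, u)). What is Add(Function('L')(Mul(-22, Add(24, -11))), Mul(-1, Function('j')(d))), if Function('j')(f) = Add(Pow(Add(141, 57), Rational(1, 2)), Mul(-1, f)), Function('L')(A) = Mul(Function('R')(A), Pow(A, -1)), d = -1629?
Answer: Add(Rational(-35493, 22), Mul(-3, Pow(22, Rational(1, 2)))) ≈ -1627.4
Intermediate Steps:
Function('R')(u) = Add(-195, Mul(15, u)) (Function('R')(u) = Mul(15, Add(-13, u)) = Add(-195, Mul(15, u)))
Function('L')(A) = Mul(Pow(A, -1), Add(-195, Mul(15, A))) (Function('L')(A) = Mul(Add(-195, Mul(15, A)), Pow(A, -1)) = Mul(Pow(A, -1), Add(-195, Mul(15, A))))
Function('j')(f) = Add(Mul(-1, f), Mul(3, Pow(22, Rational(1, 2)))) (Function('j')(f) = Add(Pow(198, Rational(1, 2)), Mul(-1, f)) = Add(Mul(3, Pow(22, Rational(1, 2))), Mul(-1, f)) = Add(Mul(-1, f), Mul(3, Pow(22, Rational(1, 2)))))
Add(Function('L')(Mul(-22, Add(24, -11))), Mul(-1, Function('j')(d))) = Add(Add(15, Mul(-195, Pow(Mul(-22, Add(24, -11)), -1))), Mul(-1, Add(Mul(-1, -1629), Mul(3, Pow(22, Rational(1, 2)))))) = Add(Add(15, Mul(-195, Pow(Mul(-22, 13), -1))), Mul(-1, Add(1629, Mul(3, Pow(22, Rational(1, 2)))))) = Add(Add(15, Mul(-195, Pow(-286, -1))), Add(-1629, Mul(-3, Pow(22, Rational(1, 2))))) = Add(Add(15, Mul(-195, Rational(-1, 286))), Add(-1629, Mul(-3, Pow(22, Rational(1, 2))))) = Add(Add(15, Rational(15, 22)), Add(-1629, Mul(-3, Pow(22, Rational(1, 2))))) = Add(Rational(345, 22), Add(-1629, Mul(-3, Pow(22, Rational(1, 2))))) = Add(Rational(-35493, 22), Mul(-3, Pow(22, Rational(1, 2))))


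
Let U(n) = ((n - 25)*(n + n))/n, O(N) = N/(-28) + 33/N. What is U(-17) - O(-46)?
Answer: -13673/161 ≈ -84.925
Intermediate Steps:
O(N) = 33/N - N/28 (O(N) = N*(-1/28) + 33/N = -N/28 + 33/N = 33/N - N/28)
U(n) = -50 + 2*n (U(n) = ((-25 + n)*(2*n))/n = (2*n*(-25 + n))/n = -50 + 2*n)
U(-17) - O(-46) = (-50 + 2*(-17)) - (33/(-46) - 1/28*(-46)) = (-50 - 34) - (33*(-1/46) + 23/14) = -84 - (-33/46 + 23/14) = -84 - 1*149/161 = -84 - 149/161 = -13673/161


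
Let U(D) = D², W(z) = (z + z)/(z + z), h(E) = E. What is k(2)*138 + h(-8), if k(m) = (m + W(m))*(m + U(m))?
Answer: 2476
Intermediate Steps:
W(z) = 1 (W(z) = (2*z)/((2*z)) = (2*z)*(1/(2*z)) = 1)
k(m) = (1 + m)*(m + m²) (k(m) = (m + 1)*(m + m²) = (1 + m)*(m + m²))
k(2)*138 + h(-8) = (2*(1 + 2² + 2*2))*138 - 8 = (2*(1 + 4 + 4))*138 - 8 = (2*9)*138 - 8 = 18*138 - 8 = 2484 - 8 = 2476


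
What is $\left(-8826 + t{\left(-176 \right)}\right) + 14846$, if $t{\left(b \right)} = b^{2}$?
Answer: $36996$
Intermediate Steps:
$\left(-8826 + t{\left(-176 \right)}\right) + 14846 = \left(-8826 + \left(-176\right)^{2}\right) + 14846 = \left(-8826 + 30976\right) + 14846 = 22150 + 14846 = 36996$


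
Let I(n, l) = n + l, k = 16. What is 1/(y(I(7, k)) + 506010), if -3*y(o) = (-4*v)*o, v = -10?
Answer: 3/1517110 ≈ 1.9774e-6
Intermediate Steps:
I(n, l) = l + n
y(o) = -40*o/3 (y(o) = -(-4*(-10))*o/3 = -40*o/3)
1/(y(I(7, k)) + 506010) = 1/(-40*(16 + 7)/3 + 506010) = 1/(-40/3*23 + 506010) = 1/(-920/3 + 506010) = 1/(1517110/3) = 3/1517110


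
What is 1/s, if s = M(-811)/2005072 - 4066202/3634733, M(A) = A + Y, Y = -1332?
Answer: -7287901365776/8160817009363 ≈ -0.89304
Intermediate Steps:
M(A) = -1332 + A (M(A) = A - 1332 = -1332 + A)
s = -8160817009363/7287901365776 (s = (-1332 - 811)/2005072 - 4066202/3634733 = -2143*1/2005072 - 4066202*1/3634733 = -2143/2005072 - 4066202/3634733 = -8160817009363/7287901365776 ≈ -1.1198)
1/s = 1/(-8160817009363/7287901365776) = -7287901365776/8160817009363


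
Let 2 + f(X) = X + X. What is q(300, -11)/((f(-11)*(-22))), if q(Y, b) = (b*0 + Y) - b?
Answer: 311/528 ≈ 0.58902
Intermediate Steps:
f(X) = -2 + 2*X (f(X) = -2 + (X + X) = -2 + 2*X)
q(Y, b) = Y - b (q(Y, b) = (0 + Y) - b = Y - b)
q(300, -11)/((f(-11)*(-22))) = (300 - 1*(-11))/(((-2 + 2*(-11))*(-22))) = (300 + 11)/(((-2 - 22)*(-22))) = 311/((-24*(-22))) = 311/528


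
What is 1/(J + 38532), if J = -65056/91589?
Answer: 91589/3529042292 ≈ 2.5953e-5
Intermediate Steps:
J = -65056/91589 (J = -65056*1/91589 = -65056/91589 ≈ -0.71030)
1/(J + 38532) = 1/(-65056/91589 + 38532) = 1/(3529042292/91589) = 91589/3529042292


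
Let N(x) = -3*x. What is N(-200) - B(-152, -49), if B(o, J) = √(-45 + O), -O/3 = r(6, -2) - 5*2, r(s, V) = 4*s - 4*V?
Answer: 600 - I*√111 ≈ 600.0 - 10.536*I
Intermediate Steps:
r(s, V) = -4*V + 4*s
O = -66 (O = -3*((-4*(-2) + 4*6) - 5*2) = -3*((8 + 24) - 10) = -3*(32 - 10) = -3*22 = -66)
B(o, J) = I*√111 (B(o, J) = √(-45 - 66) = √(-111) = I*√111)
N(-200) - B(-152, -49) = -3*(-200) - I*√111 = 600 - I*√111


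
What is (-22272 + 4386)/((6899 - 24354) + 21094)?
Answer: -5962/1213 ≈ -4.9151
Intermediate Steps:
(-22272 + 4386)/((6899 - 24354) + 21094) = -17886/(-17455 + 21094) = -17886/3639 = -17886*1/3639 = -5962/1213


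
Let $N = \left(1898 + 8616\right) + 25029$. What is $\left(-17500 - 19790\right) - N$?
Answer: $-72833$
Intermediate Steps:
$N = 35543$ ($N = 10514 + 25029 = 35543$)
$\left(-17500 - 19790\right) - N = \left(-17500 - 19790\right) - 35543 = -37290 - 35543 = -72833$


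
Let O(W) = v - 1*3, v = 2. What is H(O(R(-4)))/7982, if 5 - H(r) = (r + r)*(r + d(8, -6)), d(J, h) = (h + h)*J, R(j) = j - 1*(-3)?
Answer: -189/7982 ≈ -0.023678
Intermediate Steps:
R(j) = 3 + j (R(j) = j + 3 = 3 + j)
O(W) = -1 (O(W) = 2 - 1*3 = 2 - 3 = -1)
d(J, h) = 2*J*h (d(J, h) = (2*h)*J = 2*J*h)
H(r) = 5 - 2*r*(-96 + r) (H(r) = 5 - (r + r)*(r + 2*8*(-6)) = 5 - 2*r*(r - 96) = 5 - 2*r*(-96 + r))
H(O(R(-4)))/7982 = (5 - 2*(-1)**2 + 192*(-1))/7982 = (5 - 2*1 - 192)*(1/7982) = (5 - 2 - 192)*(1/7982) = -189*1/7982 = -189/7982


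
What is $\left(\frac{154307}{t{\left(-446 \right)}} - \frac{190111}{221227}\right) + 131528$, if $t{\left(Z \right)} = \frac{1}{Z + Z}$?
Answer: $- \frac{30420994867843}{221227} \approx -1.3751 \cdot 10^{8}$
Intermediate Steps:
$t{\left(Z \right)} = \frac{1}{2 Z}$
$\left(\frac{154307}{t{\left(-446 \right)}} - \frac{190111}{221227}\right) + 131528 = \left(\frac{154307}{\frac{1}{2} \frac{1}{-446}} - \frac{190111}{221227}\right) + 131528 = \left(\frac{154307}{\frac{1}{2} \left(- \frac{1}{446}\right)} - \frac{190111}{221227}\right) + 131528 = \left(\frac{154307}{- \frac{1}{892}} - \frac{190111}{221227}\right) + 131528 = \left(154307 \left(-892\right) - \frac{190111}{221227}\right) + 131528 = \left(-137641844 - \frac{190111}{221227}\right) + 131528 = - \frac{30450092412699}{221227} + 131528 = - \frac{30420994867843}{221227}$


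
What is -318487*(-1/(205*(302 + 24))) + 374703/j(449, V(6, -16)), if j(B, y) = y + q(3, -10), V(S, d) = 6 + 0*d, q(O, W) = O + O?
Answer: 4174203889/133660 ≈ 31230.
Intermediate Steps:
q(O, W) = 2*O
V(S, d) = 6 (V(S, d) = 6 + 0 = 6)
j(B, y) = 6 + y (j(B, y) = y + 2*3 = y + 6 = 6 + y)
-318487*(-1/(205*(302 + 24))) + 374703/j(449, V(6, -16)) = -318487*(-1/(205*(302 + 24))) + 374703/(6 + 6) = -318487/(326*(-205)) + 374703/12 = -318487/(-66830) + 374703*(1/12) = -318487*(-1/66830) + 124901/4 = 318487/66830 + 124901/4 = 4174203889/133660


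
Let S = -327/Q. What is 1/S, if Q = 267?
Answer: -89/109 ≈ -0.81651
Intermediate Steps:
S = -109/89 (S = -327/267 = -327*1/267 = -109/89 ≈ -1.2247)
1/S = 1/(-109/89) = -89/109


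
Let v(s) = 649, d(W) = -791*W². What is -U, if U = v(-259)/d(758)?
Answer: 649/454480124 ≈ 1.4280e-6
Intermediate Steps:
U = -649/454480124 (U = 649/((-791*758²)) = 649/((-791*574564)) = 649/(-454480124) = 649*(-1/454480124) = -649/454480124 ≈ -1.4280e-6)
-U = -1*(-649/454480124) = 649/454480124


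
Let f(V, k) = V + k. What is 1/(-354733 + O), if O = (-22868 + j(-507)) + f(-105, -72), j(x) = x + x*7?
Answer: -1/381834 ≈ -2.6189e-6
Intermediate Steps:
j(x) = 8*x (j(x) = x + 7*x = 8*x)
O = -27101 (O = (-22868 + 8*(-507)) + (-105 - 72) = (-22868 - 4056) - 177 = -26924 - 177 = -27101)
1/(-354733 + O) = 1/(-354733 - 27101) = 1/(-381834) = -1/381834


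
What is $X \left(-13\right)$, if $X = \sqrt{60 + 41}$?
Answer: $- 13 \sqrt{101} \approx -130.65$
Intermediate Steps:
$X = \sqrt{101} \approx 10.05$
$X \left(-13\right) = \sqrt{101} \left(-13\right) = - 13 \sqrt{101}$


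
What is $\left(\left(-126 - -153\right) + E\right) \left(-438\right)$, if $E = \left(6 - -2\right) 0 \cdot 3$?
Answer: $-11826$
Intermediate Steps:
$E = 0$ ($E = \left(6 + 2\right) 0 \cdot 3 = 8 \cdot 0 \cdot 3 = 0 \cdot 3 = 0$)
$\left(\left(-126 - -153\right) + E\right) \left(-438\right) = \left(\left(-126 - -153\right) + 0\right) \left(-438\right) = \left(\left(-126 + 153\right) + 0\right) \left(-438\right) = \left(27 + 0\right) \left(-438\right) = 27 \left(-438\right) = -11826$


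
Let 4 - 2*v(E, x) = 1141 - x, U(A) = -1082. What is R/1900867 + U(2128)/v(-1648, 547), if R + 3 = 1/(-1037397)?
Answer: 36163610345842/9859768615995 ≈ 3.6678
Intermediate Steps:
v(E, x) = -1137/2 + x/2 (v(E, x) = 2 - (1141 - x)/2 = 2 + (-1141/2 + x/2) = -1137/2 + x/2)
R = -3112192/1037397 (R = -3 + 1/(-1037397) = -3 - 1/1037397 = -3112192/1037397 ≈ -3.0000)
R/1900867 + U(2128)/v(-1648, 547) = -3112192/1037397/1900867 - 1082/(-1137/2 + (½)*547) = -3112192/1037397*1/1900867 - 1082/(-1137/2 + 547/2) = -3112192/1971953723199 - 1082/(-295) = -3112192/1971953723199 - 1082*(-1/295) = -3112192/1971953723199 + 1082/295 = 36163610345842/9859768615995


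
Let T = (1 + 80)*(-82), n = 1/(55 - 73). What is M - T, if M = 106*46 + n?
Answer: 207323/18 ≈ 11518.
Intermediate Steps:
n = -1/18 (n = 1/(-18) = -1/18 ≈ -0.055556)
M = 87767/18 (M = 106*46 - 1/18 = 4876 - 1/18 = 87767/18 ≈ 4875.9)
T = -6642 (T = 81*(-82) = -6642)
M - T = 87767/18 - 1*(-6642) = 87767/18 + 6642 = 207323/18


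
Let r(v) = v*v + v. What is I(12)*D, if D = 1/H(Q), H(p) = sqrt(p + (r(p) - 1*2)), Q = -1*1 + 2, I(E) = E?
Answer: 12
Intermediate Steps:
r(v) = v + v**2 (r(v) = v**2 + v = v + v**2)
Q = 1 (Q = -1 + 2 = 1)
H(p) = sqrt(-2 + p + p*(1 + p)) (H(p) = sqrt(p + (p*(1 + p) - 1*2)) = sqrt(p + (p*(1 + p) - 2)) = sqrt(p + (-2 + p*(1 + p))) = sqrt(-2 + p + p*(1 + p)))
D = 1 (D = 1/(sqrt(-2 + 1 + 1*(1 + 1))) = 1/(sqrt(-2 + 1 + 1*2)) = 1/(sqrt(-2 + 1 + 2)) = 1/(sqrt(1)) = 1/1 = 1)
I(12)*D = 12*1 = 12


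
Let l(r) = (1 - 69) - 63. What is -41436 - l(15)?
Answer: -41305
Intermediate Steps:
l(r) = -131 (l(r) = -68 - 63 = -131)
-41436 - l(15) = -41436 - 1*(-131) = -41436 + 131 = -41305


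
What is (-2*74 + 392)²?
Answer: 59536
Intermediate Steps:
(-2*74 + 392)² = (-148 + 392)² = 244² = 59536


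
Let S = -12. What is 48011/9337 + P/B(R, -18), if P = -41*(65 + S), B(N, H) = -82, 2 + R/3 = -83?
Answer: 590883/18674 ≈ 31.642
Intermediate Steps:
R = -255 (R = -6 + 3*(-83) = -6 - 249 = -255)
P = -2173 (P = -41*(65 - 12) = -41*53 = -2173)
48011/9337 + P/B(R, -18) = 48011/9337 - 2173/(-82) = 48011*(1/9337) - 2173*(-1/82) = 48011/9337 + 53/2 = 590883/18674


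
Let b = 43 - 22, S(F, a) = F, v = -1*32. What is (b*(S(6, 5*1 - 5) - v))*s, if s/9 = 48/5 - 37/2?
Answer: -319599/5 ≈ -63920.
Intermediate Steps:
v = -32
s = -801/10 (s = 9*(48/5 - 37/2) = 9*(-89/10) = -801/10 ≈ -80.100)
b = 21
(b*(S(6, 5*1 - 5) - v))*s = (21*(6 - 1*(-32)))*(-801/10) = (21*(6 + 32))*(-801/10) = (21*38)*(-801/10) = 798*(-801/10) = -319599/5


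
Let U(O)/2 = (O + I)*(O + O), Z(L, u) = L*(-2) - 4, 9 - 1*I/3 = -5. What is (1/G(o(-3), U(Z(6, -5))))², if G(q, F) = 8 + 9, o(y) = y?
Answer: 1/289 ≈ 0.0034602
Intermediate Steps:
I = 42 (I = 27 - 3*(-5) = 27 + 15 = 42)
Z(L, u) = -4 - 2*L (Z(L, u) = -2*L - 4 = -4 - 2*L)
U(O) = 4*O*(42 + O) (U(O) = 2*((O + 42)*(O + O)) = 2*((42 + O)*(2*O)) = 2*(2*O*(42 + O)) = 4*O*(42 + O))
G(q, F) = 17
(1/G(o(-3), U(Z(6, -5))))² = (1/17)² = 1/289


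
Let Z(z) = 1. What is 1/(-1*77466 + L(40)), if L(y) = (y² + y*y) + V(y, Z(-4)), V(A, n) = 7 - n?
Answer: -1/74260 ≈ -1.3466e-5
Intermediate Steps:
L(y) = 6 + 2*y² (L(y) = (y² + y*y) + (7 - 1*1) = (y² + y²) + (7 - 1) = 2*y² + 6 = 6 + 2*y²)
1/(-1*77466 + L(40)) = 1/(-1*77466 + (6 + 2*40²)) = 1/(-77466 + (6 + 2*1600)) = 1/(-77466 + (6 + 3200)) = 1/(-77466 + 3206) = 1/(-74260) = -1/74260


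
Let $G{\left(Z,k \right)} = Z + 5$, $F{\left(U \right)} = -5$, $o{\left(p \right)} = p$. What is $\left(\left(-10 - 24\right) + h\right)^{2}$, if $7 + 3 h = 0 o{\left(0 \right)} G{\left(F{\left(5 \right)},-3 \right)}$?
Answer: $\frac{11881}{9} \approx 1320.1$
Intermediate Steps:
$G{\left(Z,k \right)} = 5 + Z$
$h = - \frac{7}{3}$ ($h = - \frac{7}{3} + \frac{0 \cdot 0 \left(5 - 5\right)}{3} = - \frac{7}{3} + \frac{0 \cdot 0}{3} = - \frac{7}{3} + \frac{1}{3} \cdot 0 = - \frac{7}{3} + 0 = - \frac{7}{3} \approx -2.3333$)
$\left(\left(-10 - 24\right) + h\right)^{2} = \left(\left(-10 - 24\right) - \frac{7}{3}\right)^{2} = \left(-34 - \frac{7}{3}\right)^{2} = \left(- \frac{109}{3}\right)^{2} = \frac{11881}{9}$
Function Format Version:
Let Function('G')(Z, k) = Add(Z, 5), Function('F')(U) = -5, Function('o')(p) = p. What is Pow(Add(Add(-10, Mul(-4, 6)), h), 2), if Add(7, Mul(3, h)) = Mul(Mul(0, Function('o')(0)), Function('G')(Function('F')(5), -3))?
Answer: Rational(11881, 9) ≈ 1320.1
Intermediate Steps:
Function('G')(Z, k) = Add(5, Z)
h = Rational(-7, 3) (h = Add(Rational(-7, 3), Mul(Rational(1, 3), Mul(Mul(0, 0), Add(5, -5)))) = Add(Rational(-7, 3), Mul(Rational(1, 3), Mul(0, 0))) = Add(Rational(-7, 3), Mul(Rational(1, 3), 0)) = Add(Rational(-7, 3), 0) = Rational(-7, 3) ≈ -2.3333)
Pow(Add(Add(-10, Mul(-4, 6)), h), 2) = Pow(Add(Add(-10, Mul(-4, 6)), Rational(-7, 3)), 2) = Pow(Add(Add(-10, -24), Rational(-7, 3)), 2) = Pow(Add(-34, Rational(-7, 3)), 2) = Pow(Rational(-109, 3), 2) = Rational(11881, 9)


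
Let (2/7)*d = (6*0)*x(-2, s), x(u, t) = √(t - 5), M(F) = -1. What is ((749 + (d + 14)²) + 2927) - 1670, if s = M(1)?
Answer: 2202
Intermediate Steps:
s = -1
x(u, t) = √(-5 + t)
d = 0 (d = 7*((6*0)*√(-5 - 1))/2 = 7*(0*√(-6))/2 = 7*(0*(I*√6))/2 = (7/2)*0 = 0)
((749 + (d + 14)²) + 2927) - 1670 = ((749 + (0 + 14)²) + 2927) - 1670 = ((749 + 14²) + 2927) - 1670 = ((749 + 196) + 2927) - 1670 = (945 + 2927) - 1670 = 3872 - 1670 = 2202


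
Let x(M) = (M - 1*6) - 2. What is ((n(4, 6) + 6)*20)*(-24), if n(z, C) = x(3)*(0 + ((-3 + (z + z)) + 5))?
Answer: 21120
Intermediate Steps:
x(M) = -8 + M (x(M) = (M - 6) - 2 = (-6 + M) - 2 = -8 + M)
n(z, C) = -10 - 10*z (n(z, C) = (-8 + 3)*(0 + ((-3 + (z + z)) + 5)) = -5*(0 + ((-3 + 2*z) + 5)) = -5*(0 + (2 + 2*z)) = -5*(2 + 2*z) = -10 - 10*z)
((n(4, 6) + 6)*20)*(-24) = (((-10 - 10*4) + 6)*20)*(-24) = (((-10 - 40) + 6)*20)*(-24) = ((-50 + 6)*20)*(-24) = -44*20*(-24) = -880*(-24) = 21120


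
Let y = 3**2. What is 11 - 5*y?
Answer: -34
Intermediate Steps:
y = 9
11 - 5*y = 11 - 5*9 = 11 - 45 = -34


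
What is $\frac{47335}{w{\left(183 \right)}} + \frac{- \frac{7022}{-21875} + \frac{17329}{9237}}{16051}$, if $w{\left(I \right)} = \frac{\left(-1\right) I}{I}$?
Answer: $- \frac{153519476312362786}{3243255028125} \approx -47335.0$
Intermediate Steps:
$w{\left(I \right)} = -1$
$\frac{47335}{w{\left(183 \right)}} + \frac{- \frac{7022}{-21875} + \frac{17329}{9237}}{16051} = \frac{47335}{-1} + \frac{- \frac{7022}{-21875} + \frac{17329}{9237}}{16051} = 47335 \left(-1\right) + \left(\left(-7022\right) \left(- \frac{1}{21875}\right) + 17329 \cdot \frac{1}{9237}\right) \frac{1}{16051} = -47335 + \left(\frac{7022}{21875} + \frac{17329}{9237}\right) \frac{1}{16051} = -47335 + \frac{443934089}{202059375} \cdot \frac{1}{16051} = -47335 + \frac{443934089}{3243255028125} = - \frac{153519476312362786}{3243255028125}$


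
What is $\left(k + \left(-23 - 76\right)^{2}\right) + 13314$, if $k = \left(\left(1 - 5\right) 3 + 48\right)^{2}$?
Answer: $24411$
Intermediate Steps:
$k = 1296$ ($k = \left(\left(-4\right) 3 + 48\right)^{2} = \left(-12 + 48\right)^{2} = 36^{2} = 1296$)
$\left(k + \left(-23 - 76\right)^{2}\right) + 13314 = \left(1296 + \left(-23 - 76\right)^{2}\right) + 13314 = \left(1296 + \left(-99\right)^{2}\right) + 13314 = \left(1296 + 9801\right) + 13314 = 11097 + 13314 = 24411$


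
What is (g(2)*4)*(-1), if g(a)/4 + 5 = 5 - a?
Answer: 32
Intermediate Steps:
g(a) = -4*a (g(a) = -20 + 4*(5 - a) = -20 + (20 - 4*a) = -4*a)
(g(2)*4)*(-1) = (-4*2*4)*(-1) = -8*4*(-1) = -32*(-1) = 32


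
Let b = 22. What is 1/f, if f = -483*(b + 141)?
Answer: -1/78729 ≈ -1.2702e-5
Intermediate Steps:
f = -78729 (f = -483*(22 + 141) = -483*163 = -78729)
1/f = 1/(-78729) = -1/78729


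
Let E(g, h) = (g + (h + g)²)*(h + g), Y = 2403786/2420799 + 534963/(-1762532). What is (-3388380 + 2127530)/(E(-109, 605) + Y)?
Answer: -48465889290209800/4688407301826538901 ≈ -0.010337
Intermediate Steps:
Y = 26501908565/38439060388 (Y = 2403786*(1/2420799) + 534963*(-1/1762532) = 801262/806933 - 534963/1762532 = 26501908565/38439060388 ≈ 0.68945)
E(g, h) = (g + h)*(g + (g + h)²) (E(g, h) = (g + (g + h)²)*(g + h) = (g + h)*(g + (g + h)²))
(-3388380 + 2127530)/(E(-109, 605) + Y) = (-3388380 + 2127530)/(((-109)² - 109*605 - 109*(-109 + 605)² + 605*(-109 + 605)²) + 26501908565/38439060388) = -1260850/((11881 - 65945 - 109*496² + 605*496²) + 26501908565/38439060388) = -1260850/((11881 - 65945 - 109*246016 + 605*246016) + 26501908565/38439060388) = -1260850/((11881 - 65945 - 26815744 + 148839680) + 26501908565/38439060388) = -1260850/(121969872 + 26501908565/38439060388) = -1260850/4688407301826538901/38439060388 = -1260850*38439060388/4688407301826538901 = -48465889290209800/4688407301826538901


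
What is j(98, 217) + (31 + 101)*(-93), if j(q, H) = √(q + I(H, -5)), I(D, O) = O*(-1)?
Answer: -12276 + √103 ≈ -12266.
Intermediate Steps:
I(D, O) = -O
j(q, H) = √(5 + q) (j(q, H) = √(q - 1*(-5)) = √(q + 5) = √(5 + q))
j(98, 217) + (31 + 101)*(-93) = √(5 + 98) + (31 + 101)*(-93) = √103 + 132*(-93) = √103 - 12276 = -12276 + √103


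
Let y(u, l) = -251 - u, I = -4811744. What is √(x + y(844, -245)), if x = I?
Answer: I*√4812839 ≈ 2193.8*I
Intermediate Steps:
x = -4811744
√(x + y(844, -245)) = √(-4811744 + (-251 - 1*844)) = √(-4811744 + (-251 - 844)) = √(-4811744 - 1095) = √(-4812839) = I*√4812839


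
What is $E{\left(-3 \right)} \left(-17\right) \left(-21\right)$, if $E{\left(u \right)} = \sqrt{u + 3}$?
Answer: $0$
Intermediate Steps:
$E{\left(u \right)} = \sqrt{3 + u}$
$E{\left(-3 \right)} \left(-17\right) \left(-21\right) = \sqrt{3 - 3} \left(-17\right) \left(-21\right) = \sqrt{0} \left(-17\right) \left(-21\right) = 0 \left(-17\right) \left(-21\right) = 0 \left(-21\right) = 0$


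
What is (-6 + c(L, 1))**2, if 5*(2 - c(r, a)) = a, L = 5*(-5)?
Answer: 441/25 ≈ 17.640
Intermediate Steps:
L = -25
c(r, a) = 2 - a/5
(-6 + c(L, 1))**2 = (-6 + (2 - 1/5*1))**2 = (-6 + (2 - 1/5))**2 = (-6 + 9/5)**2 = (-21/5)**2 = 441/25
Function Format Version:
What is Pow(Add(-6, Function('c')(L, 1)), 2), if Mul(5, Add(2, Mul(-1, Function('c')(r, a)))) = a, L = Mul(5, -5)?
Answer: Rational(441, 25) ≈ 17.640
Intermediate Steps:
L = -25
Function('c')(r, a) = Add(2, Mul(Rational(-1, 5), a))
Pow(Add(-6, Function('c')(L, 1)), 2) = Pow(Add(-6, Add(2, Mul(Rational(-1, 5), 1))), 2) = Pow(Add(-6, Add(2, Rational(-1, 5))), 2) = Pow(Add(-6, Rational(9, 5)), 2) = Pow(Rational(-21, 5), 2) = Rational(441, 25)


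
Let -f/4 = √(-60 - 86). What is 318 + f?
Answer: 318 - 4*I*√146 ≈ 318.0 - 48.332*I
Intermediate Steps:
f = -4*I*√146 (f = -4*√(-60 - 86) = -4*I*√146 ≈ -48.332*I)
318 + f = 318 - 4*I*√146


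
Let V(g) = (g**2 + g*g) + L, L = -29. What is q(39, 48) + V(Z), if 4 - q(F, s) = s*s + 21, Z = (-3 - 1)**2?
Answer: -1838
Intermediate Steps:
Z = 16 (Z = (-4)**2 = 16)
q(F, s) = -17 - s**2 (q(F, s) = 4 - (s*s + 21) = 4 - (s**2 + 21) = 4 - (21 + s**2) = 4 + (-21 - s**2) = -17 - s**2)
V(g) = -29 + 2*g**2 (V(g) = (g**2 + g*g) - 29 = (g**2 + g**2) - 29 = 2*g**2 - 29 = -29 + 2*g**2)
q(39, 48) + V(Z) = (-17 - 1*48**2) + (-29 + 2*16**2) = (-17 - 1*2304) + (-29 + 2*256) = (-17 - 2304) + (-29 + 512) = -2321 + 483 = -1838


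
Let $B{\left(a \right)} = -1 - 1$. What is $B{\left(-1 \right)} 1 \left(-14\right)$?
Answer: $28$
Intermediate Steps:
$B{\left(a \right)} = -2$
$B{\left(-1 \right)} 1 \left(-14\right) = \left(-2\right) 1 \left(-14\right) = \left(-2\right) \left(-14\right) = 28$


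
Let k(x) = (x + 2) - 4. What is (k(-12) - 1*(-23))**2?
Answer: 81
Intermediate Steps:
k(x) = -2 + x (k(x) = (2 + x) - 4 = -2 + x)
(k(-12) - 1*(-23))**2 = ((-2 - 12) - 1*(-23))**2 = (-14 + 23)**2 = 9**2 = 81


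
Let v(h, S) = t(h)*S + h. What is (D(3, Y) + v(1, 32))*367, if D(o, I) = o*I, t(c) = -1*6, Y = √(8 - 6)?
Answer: -70097 + 1101*√2 ≈ -68540.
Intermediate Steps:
Y = √2 ≈ 1.4142
t(c) = -6
v(h, S) = h - 6*S (v(h, S) = -6*S + h = h - 6*S)
D(o, I) = I*o
(D(3, Y) + v(1, 32))*367 = (√2*3 + (1 - 6*32))*367 = (3*√2 + (1 - 192))*367 = (3*√2 - 191)*367 = (-191 + 3*√2)*367 = -70097 + 1101*√2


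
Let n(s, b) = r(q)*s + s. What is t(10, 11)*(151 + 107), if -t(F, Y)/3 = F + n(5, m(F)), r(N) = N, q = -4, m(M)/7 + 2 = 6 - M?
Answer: 3870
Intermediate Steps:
m(M) = 28 - 7*M (m(M) = -14 + 7*(6 - M) = -14 + (42 - 7*M) = 28 - 7*M)
n(s, b) = -3*s (n(s, b) = -4*s + s = -3*s)
t(F, Y) = 45 - 3*F (t(F, Y) = -3*(F - 3*5) = -3*(F - 15) = -3*(-15 + F) = 45 - 3*F)
t(10, 11)*(151 + 107) = (45 - 3*10)*(151 + 107) = (45 - 30)*258 = 15*258 = 3870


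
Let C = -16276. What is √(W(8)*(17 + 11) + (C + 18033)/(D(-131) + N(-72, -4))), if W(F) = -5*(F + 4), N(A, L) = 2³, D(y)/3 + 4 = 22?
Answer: I*√6348986/62 ≈ 40.641*I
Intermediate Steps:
D(y) = 54 (D(y) = -12 + 3*22 = -12 + 66 = 54)
N(A, L) = 8
W(F) = -20 - 5*F (W(F) = -5*(4 + F) = -20 - 5*F)
√(W(8)*(17 + 11) + (C + 18033)/(D(-131) + N(-72, -4))) = √((-20 - 5*8)*(17 + 11) + (-16276 + 18033)/(54 + 8)) = √((-20 - 40)*28 + 1757/62) = √(-60*28 + 1757*(1/62)) = √(-1680 + 1757/62) = √(-102403/62) = I*√6348986/62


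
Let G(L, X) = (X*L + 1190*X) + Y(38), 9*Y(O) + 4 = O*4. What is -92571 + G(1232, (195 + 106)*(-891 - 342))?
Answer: -8090790125/9 ≈ -8.9898e+8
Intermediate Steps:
Y(O) = -4/9 + 4*O/9 (Y(O) = -4/9 + (O*4)/9 = -4/9 + (4*O)/9 = -4/9 + 4*O/9)
G(L, X) = 148/9 + 1190*X + L*X (G(L, X) = (X*L + 1190*X) + (-4/9 + (4/9)*38) = (L*X + 1190*X) + (-4/9 + 152/9) = (1190*X + L*X) + 148/9 = 148/9 + 1190*X + L*X)
-92571 + G(1232, (195 + 106)*(-891 - 342)) = -92571 + (148/9 + 1190*((195 + 106)*(-891 - 342)) + 1232*((195 + 106)*(-891 - 342))) = -92571 + (148/9 + 1190*(301*(-1233)) + 1232*(301*(-1233))) = -92571 + (148/9 + 1190*(-371133) + 1232*(-371133)) = -92571 + (148/9 - 441648270 - 457235856) = -92571 - 8089956986/9 = -8090790125/9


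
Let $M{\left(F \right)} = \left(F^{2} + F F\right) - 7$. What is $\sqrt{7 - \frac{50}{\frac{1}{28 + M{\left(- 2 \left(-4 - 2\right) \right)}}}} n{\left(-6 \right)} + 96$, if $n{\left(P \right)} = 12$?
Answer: $96 + 12 i \sqrt{15443} \approx 96.0 + 1491.2 i$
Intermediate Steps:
$M{\left(F \right)} = -7 + 2 F^{2}$ ($M{\left(F \right)} = \left(F^{2} + F^{2}\right) - 7 = 2 F^{2} - 7 = -7 + 2 F^{2}$)
$\sqrt{7 - \frac{50}{\frac{1}{28 + M{\left(- 2 \left(-4 - 2\right) \right)}}}} n{\left(-6 \right)} + 96 = \sqrt{7 - \frac{50}{\frac{1}{28 - \left(7 - 2 \left(- 2 \left(-4 - 2\right)\right)^{2}\right)}}} 12 + 96 = \sqrt{7 - \frac{50}{\frac{1}{28 - \left(7 - 2 \left(\left(-2\right) \left(-6\right)\right)^{2}\right)}}} 12 + 96 = \sqrt{7 - \frac{50}{\frac{1}{28 - \left(7 - 2 \cdot 12^{2}\right)}}} 12 + 96 = \sqrt{7 - \frac{50}{\frac{1}{28 + \left(-7 + 2 \cdot 144\right)}}} 12 + 96 = \sqrt{7 - \frac{50}{\frac{1}{28 + \left(-7 + 288\right)}}} 12 + 96 = \sqrt{7 - \frac{50}{\frac{1}{28 + 281}}} \cdot 12 + 96 = \sqrt{7 - \frac{50}{\frac{1}{309}}} \cdot 12 + 96 = \sqrt{7 - 50 \frac{1}{\frac{1}{309}}} \cdot 12 + 96 = \sqrt{7 - 15450} \cdot 12 + 96 = \sqrt{-15443} \cdot 12 + 96 = i \sqrt{15443} \cdot 12 + 96 = 12 i \sqrt{15443} + 96 = 96 + 12 i \sqrt{15443}$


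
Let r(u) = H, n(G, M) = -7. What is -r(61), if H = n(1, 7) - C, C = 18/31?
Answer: 235/31 ≈ 7.5806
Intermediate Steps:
C = 18/31 (C = 18*(1/31) = 18/31 ≈ 0.58065)
H = -235/31 (H = -7 - 1*18/31 = -7 - 18/31 = -235/31 ≈ -7.5806)
r(u) = -235/31
-r(61) = -1*(-235/31) = 235/31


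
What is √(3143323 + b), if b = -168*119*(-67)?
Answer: √4482787 ≈ 2117.3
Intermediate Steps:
b = 1339464 (b = -19992*(-67) = 1339464)
√(3143323 + b) = √(3143323 + 1339464) = √4482787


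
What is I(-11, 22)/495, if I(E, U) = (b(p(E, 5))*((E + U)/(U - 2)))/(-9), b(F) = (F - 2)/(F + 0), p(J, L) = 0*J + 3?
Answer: -1/24300 ≈ -4.1152e-5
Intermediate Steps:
p(J, L) = 3 (p(J, L) = 0 + 3 = 3)
b(F) = (-2 + F)/F
I(E, U) = -(E + U)/(27*(-2 + U)) (I(E, U) = (((-2 + 3)/3)*((E + U)/(U - 2)))/(-9) = (((⅓)*1)*((E + U)/(-2 + U)))*(-⅑) = (((E + U)/(-2 + U))/3)*(-⅑) = ((E + U)/(3*(-2 + U)))*(-⅑) = -(E + U)/(27*(-2 + U)))
I(-11, 22)/495 = ((-1*(-11) - 1*22)/(27*(-2 + 22)))/495 = ((1/27)*(11 - 22)/20)*(1/495) = ((1/27)*(1/20)*(-11))*(1/495) = -11/540*1/495 = -1/24300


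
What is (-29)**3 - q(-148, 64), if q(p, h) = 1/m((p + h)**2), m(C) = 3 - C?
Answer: -172015616/7053 ≈ -24389.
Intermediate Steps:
q(p, h) = 1/(3 - (h + p)**2) (q(p, h) = 1/(3 - (p + h)**2) = 1/(3 - (h + p)**2))
(-29)**3 - q(-148, 64) = (-29)**3 - (-1)/(-3 + (64 - 148)**2) = -24389 - (-1)/(-3 + (-84)**2) = -24389 - (-1)/(-3 + 7056) = -24389 - (-1)/7053 = -24389 - 1*(-1/7053) = -24389 + 1/7053 = -172015616/7053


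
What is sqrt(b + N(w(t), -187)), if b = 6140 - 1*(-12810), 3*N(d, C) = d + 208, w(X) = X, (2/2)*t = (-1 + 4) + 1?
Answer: sqrt(171186)/3 ≈ 137.92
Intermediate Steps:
t = 4 (t = (-1 + 4) + 1 = 3 + 1 = 4)
N(d, C) = 208/3 + d/3 (N(d, C) = (d + 208)/3 = (208 + d)/3 = 208/3 + d/3)
b = 18950 (b = 6140 + 12810 = 18950)
sqrt(b + N(w(t), -187)) = sqrt(18950 + (208/3 + (1/3)*4)) = sqrt(18950 + (208/3 + 4/3)) = sqrt(18950 + 212/3) = sqrt(57062/3) = sqrt(171186)/3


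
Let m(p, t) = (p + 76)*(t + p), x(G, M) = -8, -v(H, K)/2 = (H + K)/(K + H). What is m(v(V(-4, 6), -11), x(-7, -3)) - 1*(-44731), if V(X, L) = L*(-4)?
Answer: 43991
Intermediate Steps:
V(X, L) = -4*L
v(H, K) = -2 (v(H, K) = -2*(H + K)/(K + H) = -2*(H + K)/(H + K) = -2*1 = -2)
m(p, t) = (76 + p)*(p + t)
m(v(V(-4, 6), -11), x(-7, -3)) - 1*(-44731) = ((-2)**2 + 76*(-2) + 76*(-8) - 2*(-8)) - 1*(-44731) = (4 - 152 - 608 + 16) + 44731 = -740 + 44731 = 43991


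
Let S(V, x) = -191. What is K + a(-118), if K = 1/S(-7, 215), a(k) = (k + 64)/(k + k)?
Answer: 5039/22538 ≈ 0.22358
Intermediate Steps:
a(k) = (64 + k)/(2*k) (a(k) = (64 + k)/((2*k)) = (64 + k)*(1/(2*k)) = (64 + k)/(2*k))
K = -1/191 (K = 1/(-191) = -1/191 ≈ -0.0052356)
K + a(-118) = -1/191 + (½)*(64 - 118)/(-118) = -1/191 + (½)*(-1/118)*(-54) = -1/191 + 27/118 = 5039/22538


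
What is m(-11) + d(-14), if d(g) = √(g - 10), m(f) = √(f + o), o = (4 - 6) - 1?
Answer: I*(√14 + 2*√6) ≈ 8.6406*I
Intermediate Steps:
o = -3 (o = -2 - 1 = -3)
m(f) = √(-3 + f) (m(f) = √(f - 3) = √(-3 + f))
d(g) = √(-10 + g)
m(-11) + d(-14) = √(-3 - 11) + √(-10 - 14) = √(-14) + √(-24) = I*√14 + 2*I*√6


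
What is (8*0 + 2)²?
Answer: 4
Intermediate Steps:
(8*0 + 2)² = (0 + 2)² = 2² = 4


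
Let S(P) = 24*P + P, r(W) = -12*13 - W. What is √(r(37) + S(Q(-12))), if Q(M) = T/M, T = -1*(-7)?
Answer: I*√7473/6 ≈ 14.408*I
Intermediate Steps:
r(W) = -156 - W
T = 7
Q(M) = 7/M
S(P) = 25*P
√(r(37) + S(Q(-12))) = √((-156 - 1*37) + 25*(7/(-12))) = √((-156 - 37) + 25*(7*(-1/12))) = √(-193 + 25*(-7/12)) = √(-193 - 175/12) = √(-2491/12) = I*√7473/6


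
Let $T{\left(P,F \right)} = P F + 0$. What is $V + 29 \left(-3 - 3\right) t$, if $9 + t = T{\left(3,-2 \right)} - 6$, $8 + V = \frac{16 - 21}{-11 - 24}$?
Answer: $\frac{25523}{7} \approx 3646.1$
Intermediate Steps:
$T{\left(P,F \right)} = F P$ ($T{\left(P,F \right)} = F P + 0 = F P$)
$V = - \frac{55}{7}$ ($V = -8 + \frac{16 - 21}{-11 - 24} = -8 - \frac{5}{-35} = -8 - - \frac{1}{7} = -8 + \frac{1}{7} = - \frac{55}{7} \approx -7.8571$)
$t = -21$ ($t = -9 - 12 = -21$)
$V + 29 \left(-3 - 3\right) t = - \frac{55}{7} + 29 \left(-3 - 3\right) \left(-21\right) = - \frac{55}{7} + 29 \left(\left(-6\right) \left(-21\right)\right) = - \frac{55}{7} + 29 \cdot 126 = - \frac{55}{7} + 3654 = \frac{25523}{7}$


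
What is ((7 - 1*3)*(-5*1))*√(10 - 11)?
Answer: -20*I ≈ -20.0*I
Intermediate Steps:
((7 - 1*3)*(-5*1))*√(10 - 11) = ((7 - 3)*(-5))*√(-1) = (4*(-5))*I = -20*I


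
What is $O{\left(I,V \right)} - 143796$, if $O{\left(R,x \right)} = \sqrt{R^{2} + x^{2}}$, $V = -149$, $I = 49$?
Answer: $-143796 + \sqrt{24602} \approx -1.4364 \cdot 10^{5}$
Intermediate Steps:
$O{\left(I,V \right)} - 143796 = \sqrt{49^{2} + \left(-149\right)^{2}} - 143796 = \sqrt{2401 + 22201} - 143796 = \sqrt{24602} - 143796 = -143796 + \sqrt{24602}$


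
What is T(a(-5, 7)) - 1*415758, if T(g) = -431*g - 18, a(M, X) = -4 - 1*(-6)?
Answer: -416638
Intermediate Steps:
a(M, X) = 2 (a(M, X) = -4 + 6 = 2)
T(g) = -18 - 431*g
T(a(-5, 7)) - 1*415758 = (-18 - 431*2) - 1*415758 = (-18 - 862) - 415758 = -880 - 415758 = -416638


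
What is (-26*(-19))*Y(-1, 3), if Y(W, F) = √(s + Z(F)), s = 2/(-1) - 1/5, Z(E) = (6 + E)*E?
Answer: 988*√155/5 ≈ 2460.1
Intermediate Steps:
Z(E) = E*(6 + E)
s = -11/5 (s = 2*(-1) - 1*⅕ = -2 - ⅕ = -11/5 ≈ -2.2000)
Y(W, F) = √(-11/5 + F*(6 + F))
(-26*(-19))*Y(-1, 3) = (-26*(-19))*(√5*√(-11 + 5*3*(6 + 3))/5) = 494*(√5*√(-11 + 5*3*9)/5) = 494*(√5*√(-11 + 135)/5) = 494*(√5*√124/5) = 494*(√5*(2*√31)/5) = 494*(2*√155/5) = 988*√155/5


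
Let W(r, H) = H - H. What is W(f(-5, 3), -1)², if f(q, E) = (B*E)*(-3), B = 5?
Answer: 0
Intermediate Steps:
f(q, E) = -15*E (f(q, E) = (5*E)*(-3) = -15*E)
W(r, H) = 0
W(f(-5, 3), -1)² = 0² = 0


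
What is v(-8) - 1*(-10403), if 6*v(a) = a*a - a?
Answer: 10415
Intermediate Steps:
v(a) = -a/6 + a²/6 (v(a) = (a*a - a)/6 = (a² - a)/6 = -a/6 + a²/6)
v(-8) - 1*(-10403) = (⅙)*(-8)*(-1 - 8) - 1*(-10403) = (⅙)*(-8)*(-9) + 10403 = 12 + 10403 = 10415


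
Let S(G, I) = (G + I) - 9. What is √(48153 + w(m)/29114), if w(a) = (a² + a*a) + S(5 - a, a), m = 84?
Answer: 5*√408160971727/14557 ≈ 219.44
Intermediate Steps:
S(G, I) = -9 + G + I
w(a) = -4 + 2*a² (w(a) = (a² + a*a) + (-9 + (5 - a) + a) = (a² + a²) - 4 = 2*a² - 4 = -4 + 2*a²)
√(48153 + w(m)/29114) = √(48153 + (-4 + 2*84²)/29114) = √(48153 + (-4 + 2*7056)*(1/29114)) = √(48153 + (-4 + 14112)*(1/29114)) = √(48153 + 14108*(1/29114)) = √(48153 + 7054/14557) = √(700970275/14557) = 5*√408160971727/14557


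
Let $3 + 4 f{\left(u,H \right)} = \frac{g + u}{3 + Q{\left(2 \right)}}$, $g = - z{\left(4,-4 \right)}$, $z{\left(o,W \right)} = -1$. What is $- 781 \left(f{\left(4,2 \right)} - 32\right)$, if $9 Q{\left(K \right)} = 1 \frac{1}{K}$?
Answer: $\frac{101033}{4} \approx 25258.0$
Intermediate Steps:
$Q{\left(K \right)} = \frac{1}{9 K}$ ($Q{\left(K \right)} = \frac{1 \frac{1}{K}}{9} = \frac{1}{9 K}$)
$g = 1$ ($g = \left(-1\right) \left(-1\right) = 1$)
$f{\left(u,H \right)} = - \frac{147}{220} + \frac{9 u}{110}$ ($f{\left(u,H \right)} = - \frac{3}{4} + \frac{\left(1 + u\right) \frac{1}{3 + \frac{1}{9 \cdot 2}}}{4} = - \frac{3}{4} + \frac{\left(1 + u\right) \frac{1}{3 + \frac{1}{9} \cdot \frac{1}{2}}}{4} = - \frac{3}{4} + \frac{\left(1 + u\right) \frac{1}{3 + \frac{1}{18}}}{4} = - \frac{3}{4} + \frac{\left(1 + u\right) \frac{1}{\frac{55}{18}}}{4} = - \frac{3}{4} + \frac{\left(1 + u\right) \frac{18}{55}}{4} = - \frac{3}{4} + \frac{\frac{18}{55} + \frac{18 u}{55}}{4} = - \frac{3}{4} + \left(\frac{9}{110} + \frac{9 u}{110}\right) = - \frac{147}{220} + \frac{9 u}{110}$)
$- 781 \left(f{\left(4,2 \right)} - 32\right) = - 781 \left(\left(- \frac{147}{220} + \frac{9}{110} \cdot 4\right) - 32\right) = - 781 \left(\left(- \frac{147}{220} + \frac{18}{55}\right) - 32\right) = - 781 \left(- \frac{15}{44} - 32\right) = \left(-781\right) \left(- \frac{1423}{44}\right) = \frac{101033}{4}$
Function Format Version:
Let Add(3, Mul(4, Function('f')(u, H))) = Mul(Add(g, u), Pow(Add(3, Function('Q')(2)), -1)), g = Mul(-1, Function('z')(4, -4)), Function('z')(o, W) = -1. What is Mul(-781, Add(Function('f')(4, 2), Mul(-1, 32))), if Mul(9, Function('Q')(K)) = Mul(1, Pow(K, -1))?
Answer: Rational(101033, 4) ≈ 25258.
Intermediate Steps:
Function('Q')(K) = Mul(Rational(1, 9), Pow(K, -1)) (Function('Q')(K) = Mul(Rational(1, 9), Mul(1, Pow(K, -1))) = Mul(Rational(1, 9), Pow(K, -1)))
g = 1 (g = Mul(-1, -1) = 1)
Function('f')(u, H) = Add(Rational(-147, 220), Mul(Rational(9, 110), u)) (Function('f')(u, H) = Add(Rational(-3, 4), Mul(Rational(1, 4), Mul(Add(1, u), Pow(Add(3, Mul(Rational(1, 9), Pow(2, -1))), -1)))) = Add(Rational(-3, 4), Mul(Rational(1, 4), Mul(Add(1, u), Pow(Add(3, Mul(Rational(1, 9), Rational(1, 2))), -1)))) = Add(Rational(-3, 4), Mul(Rational(1, 4), Mul(Add(1, u), Pow(Add(3, Rational(1, 18)), -1)))) = Add(Rational(-3, 4), Mul(Rational(1, 4), Mul(Add(1, u), Pow(Rational(55, 18), -1)))) = Add(Rational(-3, 4), Mul(Rational(1, 4), Mul(Add(1, u), Rational(18, 55)))) = Add(Rational(-3, 4), Mul(Rational(1, 4), Add(Rational(18, 55), Mul(Rational(18, 55), u)))) = Add(Rational(-3, 4), Add(Rational(9, 110), Mul(Rational(9, 110), u))) = Add(Rational(-147, 220), Mul(Rational(9, 110), u)))
Mul(-781, Add(Function('f')(4, 2), Mul(-1, 32))) = Mul(-781, Add(Add(Rational(-147, 220), Mul(Rational(9, 110), 4)), Mul(-1, 32))) = Mul(-781, Add(Add(Rational(-147, 220), Rational(18, 55)), -32)) = Mul(-781, Add(Rational(-15, 44), -32)) = Mul(-781, Rational(-1423, 44)) = Rational(101033, 4)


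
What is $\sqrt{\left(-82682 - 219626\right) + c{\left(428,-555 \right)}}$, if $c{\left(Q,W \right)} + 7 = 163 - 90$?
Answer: $i \sqrt{302242} \approx 549.77 i$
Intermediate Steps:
$c{\left(Q,W \right)} = 66$ ($c{\left(Q,W \right)} = -7 + \left(163 - 90\right) = -7 + 73 = 66$)
$\sqrt{\left(-82682 - 219626\right) + c{\left(428,-555 \right)}} = \sqrt{\left(-82682 - 219626\right) + 66} = \sqrt{-302308 + 66} = \sqrt{-302242} = i \sqrt{302242}$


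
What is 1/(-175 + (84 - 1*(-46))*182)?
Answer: 1/23485 ≈ 4.2580e-5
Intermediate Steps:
1/(-175 + (84 - 1*(-46))*182) = 1/(-175 + (84 + 46)*182) = 1/(-175 + 130*182) = 1/(-175 + 23660) = 1/23485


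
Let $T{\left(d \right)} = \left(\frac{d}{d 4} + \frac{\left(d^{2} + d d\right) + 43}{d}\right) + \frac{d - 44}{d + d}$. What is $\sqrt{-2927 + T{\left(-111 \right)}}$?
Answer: $\frac{i \sqrt{17240853}}{74} \approx 56.111 i$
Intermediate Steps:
$T{\left(d \right)} = \frac{1}{4} + \frac{43 + 2 d^{2}}{d} + \frac{-44 + d}{2 d}$ ($T{\left(d \right)} = \left(\frac{d}{4 d} + \frac{\left(d^{2} + d^{2}\right) + 43}{d}\right) + \frac{-44 + d}{2 d} = \left(d \frac{1}{4 d} + \frac{2 d^{2} + 43}{d}\right) + \left(-44 + d\right) \frac{1}{2 d} = \left(\frac{1}{4} + \frac{43 + 2 d^{2}}{d}\right) + \frac{-44 + d}{2 d} = \frac{1}{4} + \frac{43 + 2 d^{2}}{d} + \frac{-44 + d}{2 d}$)
$\sqrt{-2927 + T{\left(-111 \right)}} = \sqrt{-2927 + \left(\frac{3}{4} + 2 \left(-111\right) + \frac{21}{-111}\right)} = \sqrt{-2927 + \left(\frac{3}{4} - 222 + 21 \left(- \frac{1}{111}\right)\right)} = \sqrt{-2927 - \frac{32773}{148}} = \sqrt{- \frac{465969}{148}} = \frac{i \sqrt{17240853}}{74}$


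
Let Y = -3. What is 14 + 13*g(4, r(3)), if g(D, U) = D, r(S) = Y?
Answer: 66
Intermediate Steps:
r(S) = -3
14 + 13*g(4, r(3)) = 14 + 13*4 = 14 + 52 = 66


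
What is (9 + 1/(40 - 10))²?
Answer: 73441/900 ≈ 81.601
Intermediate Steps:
(9 + 1/(40 - 10))² = (9 + 1/30)² = (271/30)² = 73441/900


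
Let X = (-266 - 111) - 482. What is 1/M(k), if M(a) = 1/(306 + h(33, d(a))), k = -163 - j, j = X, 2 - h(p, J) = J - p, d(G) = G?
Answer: -355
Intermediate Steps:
h(p, J) = 2 + p - J (h(p, J) = 2 - (J - p) = 2 + (p - J) = 2 + p - J)
X = -859 (X = -377 - 482 = -859)
j = -859
k = 696 (k = -163 - 1*(-859) = -163 + 859 = 696)
M(a) = 1/(341 - a) (M(a) = 1/(306 + (2 + 33 - a)) = 1/(306 + (35 - a)) = 1/(341 - a))
1/M(k) = 1/(1/(341 - 1*696)) = 1/(1/(341 - 696)) = 1/(1/(-355)) = 1/(-1/355) = -355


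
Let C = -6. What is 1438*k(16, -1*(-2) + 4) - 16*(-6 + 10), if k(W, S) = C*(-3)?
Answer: 25820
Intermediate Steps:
k(W, S) = 18 (k(W, S) = -6*(-3) = 18)
1438*k(16, -1*(-2) + 4) - 16*(-6 + 10) = 1438*18 - 16*(-6 + 10) = 25884 - 16*4 = 25884 - 64 = 25820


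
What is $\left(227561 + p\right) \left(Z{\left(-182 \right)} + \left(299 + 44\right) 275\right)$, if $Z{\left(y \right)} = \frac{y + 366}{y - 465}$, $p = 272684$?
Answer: $\frac{30528997382295}{647} \approx 4.7185 \cdot 10^{10}$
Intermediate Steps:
$Z{\left(y \right)} = \frac{366 + y}{-465 + y}$
$\left(227561 + p\right) \left(Z{\left(-182 \right)} + \left(299 + 44\right) 275\right) = \left(227561 + 272684\right) \left(\frac{366 - 182}{-465 - 182} + \left(299 + 44\right) 275\right) = 500245 \left(\frac{1}{-647} \cdot 184 + 343 \cdot 275\right) = 500245 \left(\left(- \frac{1}{647}\right) 184 + 94325\right) = 500245 \left(- \frac{184}{647} + 94325\right) = 500245 \cdot \frac{61028091}{647} = \frac{30528997382295}{647}$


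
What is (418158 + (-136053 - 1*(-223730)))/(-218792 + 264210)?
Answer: 505835/45418 ≈ 11.137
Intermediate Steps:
(418158 + (-136053 - 1*(-223730)))/(-218792 + 264210) = (418158 + (-136053 + 223730))/45418 = (418158 + 87677)*(1/45418) = 505835*(1/45418) = 505835/45418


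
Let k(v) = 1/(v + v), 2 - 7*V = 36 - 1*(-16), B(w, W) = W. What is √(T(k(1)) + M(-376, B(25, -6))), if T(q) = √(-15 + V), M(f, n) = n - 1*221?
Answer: √(-11123 + 7*I*√1085)/7 ≈ 0.15615 + 15.067*I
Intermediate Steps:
V = -50/7 (V = 2/7 - (36 - 1*(-16))/7 = 2/7 - (36 + 16)/7 = 2/7 - ⅐*52 = 2/7 - 52/7 = -50/7 ≈ -7.1429)
M(f, n) = -221 + n (M(f, n) = n - 221 = -221 + n)
k(v) = 1/(2*v)
T(q) = I*√1085/7 (T(q) = √(-15 - 50/7) = √(-155/7) = I*√1085/7)
√(T(k(1)) + M(-376, B(25, -6))) = √(I*√1085/7 + (-221 - 6)) = √(I*√1085/7 - 227) = √(-227 + I*√1085/7)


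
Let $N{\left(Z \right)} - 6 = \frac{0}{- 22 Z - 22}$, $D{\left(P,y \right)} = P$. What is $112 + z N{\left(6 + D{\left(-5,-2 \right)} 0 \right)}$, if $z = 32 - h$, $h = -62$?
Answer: $676$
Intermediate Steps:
$z = 94$ ($z = 32 - -62 = 32 + 62 = 94$)
$N{\left(Z \right)} = 6$ ($N{\left(Z \right)} = 6 + \frac{0}{- 22 Z - 22} = 6 + \frac{0}{-22 - 22 Z} = 6 + 0 = 6$)
$112 + z N{\left(6 + D{\left(-5,-2 \right)} 0 \right)} = 112 + 94 \cdot 6 = 112 + 564 = 676$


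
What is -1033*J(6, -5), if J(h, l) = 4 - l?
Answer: -9297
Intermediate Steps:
-1033*J(6, -5) = -1033*(4 - 1*(-5)) = -1033*(4 + 5) = -9297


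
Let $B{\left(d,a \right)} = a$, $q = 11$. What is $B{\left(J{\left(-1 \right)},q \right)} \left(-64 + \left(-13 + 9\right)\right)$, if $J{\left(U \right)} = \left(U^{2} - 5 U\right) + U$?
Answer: $-748$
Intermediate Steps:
$J{\left(U \right)} = U^{2} - 4 U$
$B{\left(J{\left(-1 \right)},q \right)} \left(-64 + \left(-13 + 9\right)\right) = 11 \left(-64 + \left(-13 + 9\right)\right) = 11 \left(-64 - 4\right) = 11 \left(-68\right) = -748$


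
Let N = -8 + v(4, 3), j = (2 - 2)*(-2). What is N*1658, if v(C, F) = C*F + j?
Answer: 6632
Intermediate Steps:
j = 0 (j = 0*(-2) = 0)
v(C, F) = C*F (v(C, F) = C*F + 0 = C*F)
N = 4 (N = -8 + 4*3 = -8 + 12 = 4)
N*1658 = 4*1658 = 6632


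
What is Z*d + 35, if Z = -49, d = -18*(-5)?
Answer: -4375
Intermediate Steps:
d = 90
Z*d + 35 = -49*90 + 35 = -4410 + 35 = -4375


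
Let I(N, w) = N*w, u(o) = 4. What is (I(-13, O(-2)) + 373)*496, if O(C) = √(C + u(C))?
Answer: 185008 - 6448*√2 ≈ 1.7589e+5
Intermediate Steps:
O(C) = √(4 + C) (O(C) = √(C + 4) = √(4 + C))
(I(-13, O(-2)) + 373)*496 = (-13*√(4 - 2) + 373)*496 = (-13*√2 + 373)*496 = (373 - 13*√2)*496 = 185008 - 6448*√2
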